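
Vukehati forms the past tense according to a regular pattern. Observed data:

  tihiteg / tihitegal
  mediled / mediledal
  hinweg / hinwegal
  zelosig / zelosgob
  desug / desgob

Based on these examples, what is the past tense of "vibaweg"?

tihiteg and zelosig both end in -g yet inflect differently (tihitegal, zelosgob), so the final letter is not what conditions the rule; the last vowel is.
"vibaweg" has last vowel 'e'. The stems whose last vowel is 'e' (tihiteg → tihitegal, mediled → mediledal, hinweg → hinwegal) add -al.
So vibaweg → vibawegal.

vibawegal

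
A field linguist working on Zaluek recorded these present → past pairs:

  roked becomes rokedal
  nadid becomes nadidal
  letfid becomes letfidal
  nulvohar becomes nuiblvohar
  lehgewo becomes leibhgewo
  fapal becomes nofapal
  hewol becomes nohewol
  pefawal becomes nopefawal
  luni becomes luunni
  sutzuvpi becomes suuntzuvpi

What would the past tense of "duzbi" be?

duunzbi

nulvohar and fapal both have last vowel 'a' yet inflect differently (nuiblvohar, nofapal), so the last vowel is not what conditions the rule; the final letter is.
"duzbi" ends in -i. The stems ending in -i (luni → luunni, sutzuvpi → suuntzuvpi) insert -un- after the first vowel.
So duzbi → duunzbi.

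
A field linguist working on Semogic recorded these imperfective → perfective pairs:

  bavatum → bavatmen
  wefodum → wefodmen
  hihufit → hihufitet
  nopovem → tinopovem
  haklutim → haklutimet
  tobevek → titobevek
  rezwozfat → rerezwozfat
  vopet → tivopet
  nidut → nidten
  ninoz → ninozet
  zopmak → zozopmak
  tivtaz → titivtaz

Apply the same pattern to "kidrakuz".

kidrakzen

nopovem and wefodum both end in -m yet inflect differently (tinopovem, wefodmen), so the final letter is not what conditions the rule; the last vowel is.
"kidrakuz" has last vowel 'u'. The stems whose last vowel is 'u' (wefodum → wefodmen, nidut → nidten, bavatum → bavatmen) delete the last vowel and add -en.
So kidrakuz → kidrakzen.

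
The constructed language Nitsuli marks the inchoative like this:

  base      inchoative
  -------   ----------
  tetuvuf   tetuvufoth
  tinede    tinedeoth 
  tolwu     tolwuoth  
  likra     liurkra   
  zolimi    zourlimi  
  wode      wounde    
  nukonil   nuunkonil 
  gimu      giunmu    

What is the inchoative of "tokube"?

"tokube" begins with t-. The stems beginning with t- (tetuvuf → tetuvufoth, tinede → tinedeoth, tolwu → tolwuoth) add -oth.
The other patterns: stems beginning with l- or z- insert -ur- after the first vowel; stems beginning with g-, n- or w- insert -un- after the first vowel.
So tokube → tokubeoth.

tokubeoth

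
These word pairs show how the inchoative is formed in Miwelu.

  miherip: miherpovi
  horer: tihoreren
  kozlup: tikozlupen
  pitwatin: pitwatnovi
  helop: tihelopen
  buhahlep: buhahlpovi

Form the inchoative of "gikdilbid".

gikdilbdovi

helop and buhahlep both end in -p yet inflect differently (tihelopen, buhahlpovi), so the final letter is not what conditions the rule; the number of vowels is.
"gikdilbid" has 3 vowels. The stems with 3 vowels (pitwatin → pitwatnovi, buhahlep → buhahlpovi, miherip → miherpovi) delete the last vowel and add -ovi.
So gikdilbid → gikdilbdovi.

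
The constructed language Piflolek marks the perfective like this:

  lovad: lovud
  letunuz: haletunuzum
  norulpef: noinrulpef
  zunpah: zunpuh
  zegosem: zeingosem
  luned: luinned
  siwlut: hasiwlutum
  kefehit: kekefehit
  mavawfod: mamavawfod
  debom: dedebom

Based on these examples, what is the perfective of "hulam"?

"hulam" has last vowel 'a'. The stems whose last vowel is 'a' (lovad → lovud, zunpah → zunpuh) change the last vowel to 'u'.
The other patterns: stems whose last vowel is 'e' insert -in- after the first vowel; stems whose last vowel is 'i' or 'o' repeat the first consonant+vowel as a prefix; stems whose last vowel is 'u' add ha- … -um around the stem.
So hulam → hulum.

hulum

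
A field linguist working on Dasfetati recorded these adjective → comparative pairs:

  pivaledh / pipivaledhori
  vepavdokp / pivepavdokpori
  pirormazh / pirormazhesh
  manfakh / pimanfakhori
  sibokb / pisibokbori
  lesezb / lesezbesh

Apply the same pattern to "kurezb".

lesezb and sibokb both end in -b yet inflect differently (lesezbesh, pisibokbori), so the final letter is not what conditions the rule; the second-to-last letter is.
"kurezb" has second-to-last letter 'z'. The stems whose second-to-last letter is 'z' (lesezb → lesezbesh, pirormazh → pirormazhesh) add -esh.
So kurezb → kurezbesh.

kurezbesh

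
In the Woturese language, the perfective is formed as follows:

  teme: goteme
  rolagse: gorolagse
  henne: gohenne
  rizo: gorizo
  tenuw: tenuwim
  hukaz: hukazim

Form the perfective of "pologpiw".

pologpiwim

"pologpiw" ends in a consonant. The stems ending in a consonant (tenuw → tenuwim, hukaz → hukazim) add -im.
So pologpiw → pologpiwim.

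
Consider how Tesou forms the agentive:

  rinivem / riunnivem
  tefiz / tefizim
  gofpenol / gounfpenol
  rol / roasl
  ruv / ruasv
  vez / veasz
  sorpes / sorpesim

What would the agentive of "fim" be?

fiasm

"fim" has 1 vowel. The stems with 1 vowel (ruv → ruasv, rol → roasl, vez → veasz) insert -as- after the first vowel.
So fim → fiasm.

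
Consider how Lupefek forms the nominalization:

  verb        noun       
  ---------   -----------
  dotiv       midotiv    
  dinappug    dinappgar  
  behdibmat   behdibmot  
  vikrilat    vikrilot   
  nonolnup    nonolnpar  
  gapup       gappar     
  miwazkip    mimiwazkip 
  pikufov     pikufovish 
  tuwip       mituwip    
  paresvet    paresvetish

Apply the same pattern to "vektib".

nonolnup and tuwip both end in -p yet inflect differently (nonolnpar, mituwip), so the final letter is not what conditions the rule; the last vowel is.
"vektib" has last vowel 'i'. The stems whose last vowel is 'i' (tuwip → mituwip, miwazkip → mimiwazkip, dotiv → midotiv) add the prefix mi-.
The other patterns: stems whose last vowel is 'a' change the last vowel to 'o'; stems whose last vowel is 'u' delete the last vowel and add -ar; stems whose last vowel is 'e' or 'o' add -ish.
So vektib → mivektib.

mivektib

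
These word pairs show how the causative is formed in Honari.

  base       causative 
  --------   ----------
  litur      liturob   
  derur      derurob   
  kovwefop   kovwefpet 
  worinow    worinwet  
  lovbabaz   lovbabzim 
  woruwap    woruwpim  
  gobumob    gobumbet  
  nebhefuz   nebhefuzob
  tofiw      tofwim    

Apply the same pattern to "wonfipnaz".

nebhefuz and lovbabaz both end in -z yet inflect differently (nebhefuzob, lovbabzim), so the final letter is not what conditions the rule; the last vowel is.
"wonfipnaz" has last vowel 'a'. The stems whose last vowel is 'a' (lovbabaz → lovbabzim, woruwap → woruwpim) delete the last vowel and add -im.
The other patterns: stems whose last vowel is 'o' delete the last vowel and add -et; stems whose last vowel is 'u' add -ob.
So wonfipnaz → wonfipnzim.

wonfipnzim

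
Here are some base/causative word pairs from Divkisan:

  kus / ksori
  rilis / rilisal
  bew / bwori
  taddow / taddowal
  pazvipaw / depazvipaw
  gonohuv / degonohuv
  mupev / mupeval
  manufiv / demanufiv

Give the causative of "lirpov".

lirpoval

bew and taddow both end in -w yet inflect differently (bwori, taddowal), so the final letter is not what conditions the rule; the number of vowels is.
"lirpov" has 2 vowels. The stems with 2 vowels (mupev → mupeval, taddow → taddowal, rilis → rilisal) add -al.
The other patterns: stems with 1 vowel delete the last vowel and add -ori; stems with 3 vowels add the prefix de-.
So lirpov → lirpoval.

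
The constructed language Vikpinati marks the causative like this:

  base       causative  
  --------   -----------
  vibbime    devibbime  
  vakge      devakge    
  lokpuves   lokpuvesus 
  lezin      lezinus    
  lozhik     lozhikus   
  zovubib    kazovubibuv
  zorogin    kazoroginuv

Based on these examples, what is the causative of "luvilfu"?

"luvilfu" begins with l-. The stems beginning with l- (lokpuves → lokpuvesus, lezin → lezinus, lozhik → lozhikus) add -us.
So luvilfu → luvilfuus.

luvilfuus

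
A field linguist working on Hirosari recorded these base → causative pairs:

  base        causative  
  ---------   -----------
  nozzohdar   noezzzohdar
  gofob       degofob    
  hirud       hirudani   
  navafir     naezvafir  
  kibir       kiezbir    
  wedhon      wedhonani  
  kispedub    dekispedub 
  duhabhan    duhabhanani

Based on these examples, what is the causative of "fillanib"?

defillanib

"fillanib" ends in -b. The stems ending in -b (gofob → degofob, kispedub → dekispedub) add the prefix de-.
So fillanib → defillanib.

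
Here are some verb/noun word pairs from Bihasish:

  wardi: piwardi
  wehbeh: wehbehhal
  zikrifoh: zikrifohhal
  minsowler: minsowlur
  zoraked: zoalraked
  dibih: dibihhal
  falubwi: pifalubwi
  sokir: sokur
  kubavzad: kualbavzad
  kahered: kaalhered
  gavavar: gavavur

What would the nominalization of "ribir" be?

"ribir" ends in -r. The stems ending in -r (sokir → sokur, gavavar → gavavur, minsowler → minsowlur) change the last vowel to 'u'.
The other patterns: stems ending in -h double the final consonant and add -al; stems ending in -i add the prefix pi-; stems ending in -d insert -al- after the first vowel.
So ribir → ribur.

ribur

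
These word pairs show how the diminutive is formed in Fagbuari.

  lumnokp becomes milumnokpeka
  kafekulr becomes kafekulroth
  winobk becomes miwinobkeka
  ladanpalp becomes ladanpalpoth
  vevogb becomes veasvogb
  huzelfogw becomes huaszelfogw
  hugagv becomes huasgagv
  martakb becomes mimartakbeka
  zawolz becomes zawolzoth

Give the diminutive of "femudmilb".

femudmilboth

ladanpalp and lumnokp both end in -p yet inflect differently (ladanpalpoth, milumnokpeka), so the final letter is not what conditions the rule; the second-to-last letter is.
"femudmilb" has second-to-last letter 'l'. The stems whose second-to-last letter is 'l' (zawolz → zawolzoth, ladanpalp → ladanpalpoth, kafekulr → kafekulroth) add -oth.
So femudmilb → femudmilboth.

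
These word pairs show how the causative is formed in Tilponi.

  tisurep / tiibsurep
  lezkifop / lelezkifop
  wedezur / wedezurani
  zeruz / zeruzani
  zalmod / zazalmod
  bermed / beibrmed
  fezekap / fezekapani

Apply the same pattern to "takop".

tatakop

fezekap and tisurep both end in -p yet inflect differently (fezekapani, tiibsurep), so the final letter is not what conditions the rule; the last vowel is.
"takop" has last vowel 'o'. The stems whose last vowel is 'o' (zalmod → zazalmod, lezkifop → lelezkifop) repeat the first consonant+vowel as a prefix.
The other patterns: stems whose last vowel is 'a' or 'u' add -ani; stems whose last vowel is 'e' insert -ib- after the first vowel.
So takop → tatakop.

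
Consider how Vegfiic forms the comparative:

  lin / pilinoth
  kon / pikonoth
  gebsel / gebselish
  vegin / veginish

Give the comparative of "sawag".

sawagish

lin and vegin both end in -n yet inflect differently (pilinoth, veginish), so the final letter is not what conditions the rule; the number of vowels is.
"sawag" has 2 vowels. The stems with 2 vowels (gebsel → gebselish, vegin → veginish) add -ish.
The other pattern: stems with 1 vowel add pi- … -oth around the stem.
So sawag → sawagish.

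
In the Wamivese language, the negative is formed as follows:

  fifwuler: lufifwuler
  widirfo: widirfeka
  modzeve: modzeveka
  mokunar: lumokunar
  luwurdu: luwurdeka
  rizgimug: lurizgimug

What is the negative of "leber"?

"leber" ends in a consonant. The stems ending in a consonant (mokunar → lumokunar, fifwuler → lufifwuler, rizgimug → lurizgimug) add the prefix lu-.
So leber → luleber.

luleber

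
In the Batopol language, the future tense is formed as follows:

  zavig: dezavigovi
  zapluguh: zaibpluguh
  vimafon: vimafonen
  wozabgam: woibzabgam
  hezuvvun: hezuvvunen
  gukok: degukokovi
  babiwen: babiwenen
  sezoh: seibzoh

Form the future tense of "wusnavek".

gukok and vimafon both have last vowel 'o' yet inflect differently (degukokovi, vimafonen), so the last vowel is not what conditions the rule; the final letter is.
"wusnavek" ends in -k. The one such stem in the data (gukok → degukokovi) adds de- … -ovi around the stem, so the same rule applies.
So wusnavek → dewusnavekovi.

dewusnavekovi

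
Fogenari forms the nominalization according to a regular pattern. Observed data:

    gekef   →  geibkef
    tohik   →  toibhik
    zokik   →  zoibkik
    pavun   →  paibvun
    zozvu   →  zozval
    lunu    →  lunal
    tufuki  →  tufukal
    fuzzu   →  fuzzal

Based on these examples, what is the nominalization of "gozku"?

"gozku" ends in a vowel. The stems ending in a vowel (zozvu → zozval, lunu → lunal, tufuki → tufukal) drop the final letter and add -al.
The other pattern: stems ending in a consonant insert -ib- after the first vowel.
So gozku → gozkal.

gozkal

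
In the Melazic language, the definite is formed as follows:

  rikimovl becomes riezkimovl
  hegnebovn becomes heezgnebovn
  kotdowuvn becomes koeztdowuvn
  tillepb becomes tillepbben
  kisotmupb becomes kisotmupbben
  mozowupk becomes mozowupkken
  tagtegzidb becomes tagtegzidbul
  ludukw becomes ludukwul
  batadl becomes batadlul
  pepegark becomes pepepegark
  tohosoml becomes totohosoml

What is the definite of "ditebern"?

diditebern

tillepb and tagtegzidb both end in -b yet inflect differently (tillepbben, tagtegzidbul), so the final letter is not what conditions the rule; the second-to-last letter is.
"ditebern" has second-to-last letter 'r'. The one such stem in the data (pepegark → pepepegark) repeats the first consonant+vowel as a prefix (as does tohosoml), so the same rule applies.
The other patterns: stems whose second-to-last letter is 'v' insert -ez- after the first vowel; stems whose second-to-last letter is 'p' double the final consonant and add -en; stems whose second-to-last letter is 'd' or 'k' add -ul.
So ditebern → diditebern.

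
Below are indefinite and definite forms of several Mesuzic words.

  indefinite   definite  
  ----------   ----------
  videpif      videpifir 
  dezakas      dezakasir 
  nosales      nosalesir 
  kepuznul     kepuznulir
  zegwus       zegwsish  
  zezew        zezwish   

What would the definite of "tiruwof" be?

dezakas and zegwus both end in -s yet inflect differently (dezakasir, zegwsish), so the final letter is not what conditions the rule; the number of vowels is.
"tiruwof" has 3 vowels. The stems with 3 vowels (videpif → videpifir, dezakas → dezakasir, nosales → nosalesir) add -ir.
The other pattern: stems with 2 vowels delete the last vowel and add -ish.
So tiruwof → tiruwofir.

tiruwofir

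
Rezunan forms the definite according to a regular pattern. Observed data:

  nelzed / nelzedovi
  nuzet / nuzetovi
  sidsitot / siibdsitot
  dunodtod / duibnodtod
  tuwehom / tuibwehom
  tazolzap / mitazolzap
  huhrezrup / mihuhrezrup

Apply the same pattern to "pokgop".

nuzet and sidsitot both end in -t yet inflect differently (nuzetovi, siibdsitot), so the final letter is not what conditions the rule; the last vowel is.
"pokgop" has last vowel 'o'. The stems whose last vowel is 'o' (sidsitot → siibdsitot, dunodtod → duibnodtod, tuwehom → tuibwehom) insert -ib- after the first vowel.
The other patterns: stems whose last vowel is 'e' add -ovi; stems whose last vowel is 'a' or 'u' add the prefix mi-.
So pokgop → poibkgop.

poibkgop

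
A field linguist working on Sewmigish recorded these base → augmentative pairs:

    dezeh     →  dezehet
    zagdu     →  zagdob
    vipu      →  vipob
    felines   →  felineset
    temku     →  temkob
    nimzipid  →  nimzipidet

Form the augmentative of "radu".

radob

"radu" ends in -u. The stems ending in -u (vipu → vipob, temku → temkob, zagdu → zagdob) drop the final letter and add -ob.
The other pattern: stems ending in -d, -h or -s add -et.
So radu → radob.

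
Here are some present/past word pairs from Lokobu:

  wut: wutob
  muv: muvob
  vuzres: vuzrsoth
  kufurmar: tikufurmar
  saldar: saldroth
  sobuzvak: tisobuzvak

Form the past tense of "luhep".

luhpoth

"luhep" has 2 vowels. The stems with 2 vowels (vuzres → vuzrsoth, saldar → saldroth) delete the last vowel and add -oth.
The other patterns: stems with 1 vowel add -ob; stems with 3 vowels add the prefix ti-.
So luhep → luhpoth.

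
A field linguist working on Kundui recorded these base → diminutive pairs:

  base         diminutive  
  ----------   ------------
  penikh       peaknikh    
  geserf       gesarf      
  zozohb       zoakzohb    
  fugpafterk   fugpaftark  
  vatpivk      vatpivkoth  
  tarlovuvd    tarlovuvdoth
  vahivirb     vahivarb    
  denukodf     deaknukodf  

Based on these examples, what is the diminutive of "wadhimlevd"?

wadhimlevdoth

"wadhimlevd" has second-to-last letter 'v'. The stems whose second-to-last letter is 'v' (vatpivk → vatpivkoth, tarlovuvd → tarlovuvdoth) add -oth.
So wadhimlevd → wadhimlevdoth.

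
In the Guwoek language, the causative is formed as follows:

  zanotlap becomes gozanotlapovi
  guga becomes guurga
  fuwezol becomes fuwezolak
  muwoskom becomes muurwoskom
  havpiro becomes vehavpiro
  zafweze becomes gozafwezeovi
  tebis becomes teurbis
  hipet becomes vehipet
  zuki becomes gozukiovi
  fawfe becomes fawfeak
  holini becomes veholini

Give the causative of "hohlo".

zafweze and fawfe both end in -e yet inflect differently (gozafwezeovi, fawfeak), so the final letter is not what conditions the rule; the first letter is.
"hohlo" begins with h-. The stems beginning with h- (hipet → vehipet, havpiro → vehavpiro, holini → veholini) add the prefix ve-.
The other patterns: stems beginning with z- add go- … -ovi around the stem; stems beginning with f- add -ak; stems beginning with g-, m- or t- insert -ur- after the first vowel.
So hohlo → vehohlo.

vehohlo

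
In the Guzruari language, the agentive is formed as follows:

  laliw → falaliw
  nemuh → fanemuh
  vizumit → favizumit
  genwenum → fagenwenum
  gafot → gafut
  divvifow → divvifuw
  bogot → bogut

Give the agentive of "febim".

fafebim

divvifow and laliw both end in -w yet inflect differently (divvifuw, falaliw), so the final letter is not what conditions the rule; the last vowel is.
"febim" has last vowel 'i'. The stems whose last vowel is 'i' (laliw → falaliw, vizumit → favizumit) add the prefix fa-.
The other pattern: stems whose last vowel is 'o' change the last vowel to 'u'.
So febim → fafebim.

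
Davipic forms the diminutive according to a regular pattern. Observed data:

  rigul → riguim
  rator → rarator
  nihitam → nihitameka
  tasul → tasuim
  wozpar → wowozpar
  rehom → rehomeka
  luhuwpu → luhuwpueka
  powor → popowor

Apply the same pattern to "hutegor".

huhutegor

"hutegor" ends in -r. The stems ending in -r (powor → popowor, wozpar → wowozpar, rator → rarator) repeat the first consonant+vowel as a prefix.
The other patterns: stems ending in -l drop the final letter and add -im; stems ending in -m or -u add -eka.
So hutegor → huhutegor.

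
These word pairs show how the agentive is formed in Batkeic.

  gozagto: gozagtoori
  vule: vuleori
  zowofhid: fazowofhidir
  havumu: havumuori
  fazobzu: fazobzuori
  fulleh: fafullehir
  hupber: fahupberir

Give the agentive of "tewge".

fulleh and vule both have last vowel 'e' yet inflect differently (fafullehir, vuleori), so the last vowel is not what conditions the rule; whether the stem ends in a vowel or a consonant is.
"tewge" ends in a vowel. The stems ending in a vowel (vule → vuleori, fazobzu → fazobzuori, havumu → havumuori) add -ori.
So tewge → tewgeori.

tewgeori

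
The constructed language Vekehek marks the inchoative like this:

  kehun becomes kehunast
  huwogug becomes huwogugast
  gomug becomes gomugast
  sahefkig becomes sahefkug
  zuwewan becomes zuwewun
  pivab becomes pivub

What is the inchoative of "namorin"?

huwogug and sahefkig both end in -g yet inflect differently (huwogugast, sahefkug), so the final letter is not what conditions the rule; the last vowel is.
"namorin" has last vowel 'i'. The one such stem in the data (sahefkig → sahefkug) changes the last vowel to 'u' (as do zuwewan, pivab), so the same rule applies.
So namorin → namorun.

namorun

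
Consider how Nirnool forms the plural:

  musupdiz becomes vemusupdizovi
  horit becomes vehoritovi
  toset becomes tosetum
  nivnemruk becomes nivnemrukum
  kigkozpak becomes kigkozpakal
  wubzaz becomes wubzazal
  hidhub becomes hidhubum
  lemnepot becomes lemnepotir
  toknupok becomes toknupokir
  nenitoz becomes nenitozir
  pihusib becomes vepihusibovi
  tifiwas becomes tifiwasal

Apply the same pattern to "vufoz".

vufozir

"vufoz" has last vowel 'o'. The stems whose last vowel is 'o' (toknupok → toknupokir, nenitoz → nenitozir, lemnepot → lemnepotir) add -ir.
The other patterns: stems whose last vowel is 'a' add -al; stems whose last vowel is 'i' add ve- … -ovi around the stem; stems whose last vowel is 'e' or 'u' add -um.
So vufoz → vufozir.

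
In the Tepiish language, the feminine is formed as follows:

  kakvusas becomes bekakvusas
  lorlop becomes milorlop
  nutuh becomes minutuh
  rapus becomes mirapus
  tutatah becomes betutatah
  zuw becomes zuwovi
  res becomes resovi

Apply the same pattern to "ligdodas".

beligdodas

res and rapus both end in -s yet inflect differently (resovi, mirapus), so the final letter is not what conditions the rule; the number of vowels is.
"ligdodas" has 3 vowels. The stems with 3 vowels (kakvusas → bekakvusas, tutatah → betutatah) add the prefix be-.
So ligdodas → beligdodas.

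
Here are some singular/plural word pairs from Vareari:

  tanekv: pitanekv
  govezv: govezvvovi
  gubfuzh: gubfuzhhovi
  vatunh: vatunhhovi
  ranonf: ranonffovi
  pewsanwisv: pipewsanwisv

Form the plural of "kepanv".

kepanvvovi

govezv and pewsanwisv both end in -v yet inflect differently (govezvvovi, pipewsanwisv), so the final letter is not what conditions the rule; the second-to-last letter is.
"kepanv" has second-to-last letter 'n'. The stems whose second-to-last letter is 'n' (vatunh → vatunhhovi, ranonf → ranonffovi) double the final consonant and add -ovi.
The other pattern: stems whose second-to-last letter is 'k' or 's' add the prefix pi-.
So kepanv → kepanvvovi.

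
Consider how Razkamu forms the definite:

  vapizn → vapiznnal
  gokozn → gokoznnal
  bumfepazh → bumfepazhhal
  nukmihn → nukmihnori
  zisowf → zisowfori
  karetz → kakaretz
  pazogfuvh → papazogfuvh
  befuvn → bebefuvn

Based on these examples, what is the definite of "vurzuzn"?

vurzuznnal

"vurzuzn" has second-to-last letter 'z'. The stems whose second-to-last letter is 'z' (vapizn → vapiznnal, gokozn → gokoznnal, bumfepazh → bumfepazhhal) double the final consonant and add -al.
The other patterns: stems whose second-to-last letter is 'h' or 'w' add -ori; stems whose second-to-last letter is 't' or 'v' repeat the first consonant+vowel as a prefix.
So vurzuzn → vurzuznnal.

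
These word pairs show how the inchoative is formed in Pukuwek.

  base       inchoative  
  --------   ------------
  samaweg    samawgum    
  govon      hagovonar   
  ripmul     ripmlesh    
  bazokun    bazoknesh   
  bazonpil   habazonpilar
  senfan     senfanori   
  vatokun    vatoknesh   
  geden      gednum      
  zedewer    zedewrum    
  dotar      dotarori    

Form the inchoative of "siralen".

geden and bazokun both end in -n yet inflect differently (gednum, bazoknesh), so the final letter is not what conditions the rule; the last vowel is.
"siralen" has last vowel 'e'. The stems whose last vowel is 'e' (zedewer → zedewrum, samaweg → samawgum, geden → gednum) delete the last vowel and add -um.
So siralen → siralnum.

siralnum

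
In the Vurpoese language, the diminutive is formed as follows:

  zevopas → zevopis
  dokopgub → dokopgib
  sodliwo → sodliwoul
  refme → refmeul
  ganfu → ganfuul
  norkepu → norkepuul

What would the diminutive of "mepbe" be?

dokopgub and ganfu both have last vowel 'u' yet inflect differently (dokopgib, ganfuul), so the last vowel is not what conditions the rule; whether the stem ends in a vowel or a consonant is.
"mepbe" ends in a vowel. The stems ending in a vowel (sodliwo → sodliwoul, refme → refmeul, ganfu → ganfuul) add -ul.
The other pattern: stems ending in a consonant change the last vowel to 'i'.
So mepbe → mepbeul.

mepbeul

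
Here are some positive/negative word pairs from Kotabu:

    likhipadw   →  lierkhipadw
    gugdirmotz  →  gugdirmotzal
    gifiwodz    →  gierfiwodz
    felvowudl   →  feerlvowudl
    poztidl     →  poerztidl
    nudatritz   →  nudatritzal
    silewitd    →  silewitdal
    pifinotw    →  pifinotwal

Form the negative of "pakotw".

gugdirmotz and gifiwodz both end in -z yet inflect differently (gugdirmotzal, gierfiwodz), so the final letter is not what conditions the rule; the second-to-last letter is.
"pakotw" has second-to-last letter 't'. The stems whose second-to-last letter is 't' (silewitd → silewitdal, gugdirmotz → gugdirmotzal, nudatritz → nudatritzal) add -al.
The other pattern: stems whose second-to-last letter is 'd' insert -er- after the first vowel.
So pakotw → pakotwal.

pakotwal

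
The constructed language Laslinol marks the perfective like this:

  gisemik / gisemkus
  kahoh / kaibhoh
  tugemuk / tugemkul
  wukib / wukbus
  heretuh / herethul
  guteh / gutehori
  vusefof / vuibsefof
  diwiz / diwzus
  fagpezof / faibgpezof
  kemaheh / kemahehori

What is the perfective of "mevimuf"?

gisemik and tugemuk both end in -k yet inflect differently (gisemkus, tugemkul), so the final letter is not what conditions the rule; the last vowel is.
"mevimuf" has last vowel 'u'. The stems whose last vowel is 'u' (tugemuk → tugemkul, heretuh → herethul) delete the last vowel and add -ul.
The other patterns: stems whose last vowel is 'i' delete the last vowel and add -us; stems whose last vowel is 'e' add -ori; stems whose last vowel is 'o' insert -ib- after the first vowel.
So mevimuf → mevimful.

mevimful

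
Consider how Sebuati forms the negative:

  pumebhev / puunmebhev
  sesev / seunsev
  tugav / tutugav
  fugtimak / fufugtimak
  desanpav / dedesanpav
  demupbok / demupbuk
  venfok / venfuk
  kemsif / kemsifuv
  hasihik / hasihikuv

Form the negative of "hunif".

pumebhev and tugav both end in -v yet inflect differently (puunmebhev, tutugav), so the final letter is not what conditions the rule; the last vowel is.
"hunif" has last vowel 'i'. The stems whose last vowel is 'i' (kemsif → kemsifuv, hasihik → hasihikuv) add -uv.
The other patterns: stems whose last vowel is 'e' insert -un- after the first vowel; stems whose last vowel is 'a' repeat the first consonant+vowel as a prefix; stems whose last vowel is 'o' change the last vowel to 'u'.
So hunif → hunifuv.

hunifuv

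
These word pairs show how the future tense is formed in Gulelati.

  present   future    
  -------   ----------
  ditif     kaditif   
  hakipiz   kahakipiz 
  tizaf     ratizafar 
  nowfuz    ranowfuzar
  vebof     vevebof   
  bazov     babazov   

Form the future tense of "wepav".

"wepav" has last vowel 'a'. The one such stem in the data (tizaf → ratizafar) adds ra- … -ar around the stem, so the same rule applies.
The other patterns: stems whose last vowel is 'i' add the prefix ka-; stems whose last vowel is 'o' repeat the first consonant+vowel as a prefix.
So wepav → rawepavar.

rawepavar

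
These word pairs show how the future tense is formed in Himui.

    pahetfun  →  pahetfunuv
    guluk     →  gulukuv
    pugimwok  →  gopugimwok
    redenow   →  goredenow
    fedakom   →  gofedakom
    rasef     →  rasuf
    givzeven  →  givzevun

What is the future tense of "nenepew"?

nenepuw

guluk and pugimwok both end in -k yet inflect differently (gulukuv, gopugimwok), so the final letter is not what conditions the rule; the last vowel is.
"nenepew" has last vowel 'e'. The stems whose last vowel is 'e' (rasef → rasuf, givzeven → givzevun) change the last vowel to 'u'.
The other patterns: stems whose last vowel is 'u' add -uv; stems whose last vowel is 'o' add the prefix go-.
So nenepew → nenepuw.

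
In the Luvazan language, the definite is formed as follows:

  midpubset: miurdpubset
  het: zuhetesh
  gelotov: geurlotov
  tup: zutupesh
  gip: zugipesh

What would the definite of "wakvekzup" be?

het and midpubset both end in -t yet inflect differently (zuhetesh, miurdpubset), so the final letter is not what conditions the rule; the number of vowels is.
"wakvekzup" has 3 vowels. The stems with 3 vowels (midpubset → miurdpubset, gelotov → geurlotov) insert -ur- after the first vowel.
The other pattern: stems with 1 vowel add zu- … -esh around the stem.
So wakvekzup → waurkvekzup.

waurkvekzup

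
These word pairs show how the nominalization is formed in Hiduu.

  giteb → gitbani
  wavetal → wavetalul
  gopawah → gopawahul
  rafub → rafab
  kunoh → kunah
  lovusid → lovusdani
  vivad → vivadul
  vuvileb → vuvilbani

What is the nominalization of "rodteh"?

lovusid and vivad both end in -d yet inflect differently (lovusdani, vivadul), so the final letter is not what conditions the rule; the last vowel is.
"rodteh" has last vowel 'e'. The stems whose last vowel is 'e' (giteb → gitbani, vuvileb → vuvilbani) delete the last vowel and add -ani.
The other patterns: stems whose last vowel is 'a' add -ul; stems whose last vowel is 'o' or 'u' change the last vowel to 'a'.
So rodteh → rodthani.

rodthani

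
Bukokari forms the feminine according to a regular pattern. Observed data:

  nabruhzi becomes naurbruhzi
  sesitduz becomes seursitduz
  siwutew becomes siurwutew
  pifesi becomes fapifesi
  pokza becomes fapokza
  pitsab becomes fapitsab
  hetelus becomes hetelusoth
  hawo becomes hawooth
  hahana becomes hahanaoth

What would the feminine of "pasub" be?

"pasub" begins with p-. The stems beginning with p- (pifesi → fapifesi, pokza → fapokza, pitsab → fapitsab) add the prefix fa-.
So pasub → fapasub.

fapasub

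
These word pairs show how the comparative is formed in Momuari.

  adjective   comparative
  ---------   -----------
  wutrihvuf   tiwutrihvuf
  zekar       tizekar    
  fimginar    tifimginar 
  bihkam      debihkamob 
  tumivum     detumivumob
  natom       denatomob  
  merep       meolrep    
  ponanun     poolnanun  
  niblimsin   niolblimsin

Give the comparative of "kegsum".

zekar and bihkam both have last vowel 'a' yet inflect differently (tizekar, debihkamob), so the last vowel is not what conditions the rule; the final letter is.
"kegsum" ends in -m. The stems ending in -m (bihkam → debihkamob, tumivum → detumivumob, natom → denatomob) add de- … -ob around the stem.
The other patterns: stems ending in -f or -r add the prefix ti-; stems ending in -n or -p insert -ol- after the first vowel.
So kegsum → dekegsumob.

dekegsumob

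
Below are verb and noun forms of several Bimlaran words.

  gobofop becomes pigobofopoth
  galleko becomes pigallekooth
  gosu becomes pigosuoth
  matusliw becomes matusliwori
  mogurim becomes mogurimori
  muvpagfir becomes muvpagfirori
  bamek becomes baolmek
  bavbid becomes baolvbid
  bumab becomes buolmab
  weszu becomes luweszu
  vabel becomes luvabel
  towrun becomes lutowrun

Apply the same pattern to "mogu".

moguori

"mogu" begins with m-. The stems beginning with m- (matusliw → matusliwori, mogurim → mogurimori, muvpagfir → muvpagfirori) add -ori.
So mogu → moguori.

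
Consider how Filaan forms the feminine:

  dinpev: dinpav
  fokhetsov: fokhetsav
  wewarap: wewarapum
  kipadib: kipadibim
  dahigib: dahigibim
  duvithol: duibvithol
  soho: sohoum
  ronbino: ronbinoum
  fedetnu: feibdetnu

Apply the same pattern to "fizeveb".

ronbino and fokhetsov both have last vowel 'o' yet inflect differently (ronbinoum, fokhetsav), so the last vowel is not what conditions the rule; the final letter is.
"fizeveb" ends in -b. The stems ending in -b (dahigib → dahigibim, kipadib → kipadibim) add -im.
The other patterns: stems ending in -o or -p add -um; stems ending in -v change the last vowel to 'a'; stems ending in -l or -u insert -ib- after the first vowel.
So fizeveb → fizevebim.

fizevebim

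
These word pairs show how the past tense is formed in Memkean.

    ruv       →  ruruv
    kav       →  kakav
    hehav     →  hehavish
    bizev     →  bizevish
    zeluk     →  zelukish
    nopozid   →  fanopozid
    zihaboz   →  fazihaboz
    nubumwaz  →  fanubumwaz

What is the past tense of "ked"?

keked

"ked" has 1 vowel. The stems with 1 vowel (ruv → ruruv, kav → kakav) repeat the first consonant+vowel as a prefix.
The other patterns: stems with 2 vowels add -ish; stems with 3 vowels add the prefix fa-.
So ked → keked.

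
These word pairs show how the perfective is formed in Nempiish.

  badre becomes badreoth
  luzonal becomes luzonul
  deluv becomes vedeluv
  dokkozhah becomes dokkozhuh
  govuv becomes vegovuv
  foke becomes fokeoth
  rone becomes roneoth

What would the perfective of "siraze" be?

dokkozhah and deluv both begin with d- yet inflect differently (dokkozhuh, vedeluv), so the first letter is not what conditions the rule; the final letter is.
"siraze" ends in -e. The stems ending in -e (badre → badreoth, foke → fokeoth, rone → roneoth) add -oth.
So siraze → sirazeoth.

sirazeoth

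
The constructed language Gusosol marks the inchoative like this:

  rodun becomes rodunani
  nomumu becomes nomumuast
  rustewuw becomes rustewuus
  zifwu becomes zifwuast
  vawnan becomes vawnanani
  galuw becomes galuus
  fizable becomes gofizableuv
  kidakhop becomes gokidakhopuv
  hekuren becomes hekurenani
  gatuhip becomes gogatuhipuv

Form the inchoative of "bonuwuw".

rodun and galuw both have last vowel 'u' yet inflect differently (rodunani, galuus), so the last vowel is not what conditions the rule; the final letter is.
"bonuwuw" ends in -w. The stems ending in -w (galuw → galuus, rustewuw → rustewuus) drop the final letter and add -us.
The other patterns: stems ending in -n add -ani; stems ending in -u add -ast; stems ending in -e or -p add go- … -uv around the stem.
So bonuwuw → bonuwuus.

bonuwuus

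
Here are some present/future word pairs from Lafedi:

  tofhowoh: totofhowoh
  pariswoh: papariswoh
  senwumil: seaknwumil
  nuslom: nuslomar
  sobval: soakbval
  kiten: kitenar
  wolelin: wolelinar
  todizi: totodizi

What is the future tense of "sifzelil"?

senwumil and wolelin both have last vowel 'i' yet inflect differently (seaknwumil, wolelinar), so the last vowel is not what conditions the rule; the final letter is.
"sifzelil" ends in -l. The stems ending in -l (senwumil → seaknwumil, sobval → soakbval) insert -ak- after the first vowel.
The other patterns: stems ending in -m or -n add -ar; stems ending in -h or -i repeat the first consonant+vowel as a prefix.
So sifzelil → siakfzelil.

siakfzelil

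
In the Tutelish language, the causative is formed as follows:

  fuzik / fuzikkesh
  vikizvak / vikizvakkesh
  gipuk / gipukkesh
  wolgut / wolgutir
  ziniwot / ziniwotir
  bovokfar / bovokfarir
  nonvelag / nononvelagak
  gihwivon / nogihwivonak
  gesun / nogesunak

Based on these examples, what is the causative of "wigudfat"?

"wigudfat" ends in -t. The stems ending in -t (wolgut → wolgutir, ziniwot → ziniwotir) add -ir.
The other patterns: stems ending in -k double the final consonant and add -esh; stems ending in -g or -n add no- … -ak around the stem.
So wigudfat → wigudfatir.

wigudfatir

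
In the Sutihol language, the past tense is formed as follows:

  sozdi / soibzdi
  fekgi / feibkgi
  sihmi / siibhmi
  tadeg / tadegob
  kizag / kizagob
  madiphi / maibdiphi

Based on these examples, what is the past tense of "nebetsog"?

sozdi and tadeg both have 2 vowels yet inflect differently (soibzdi, tadegob), so the number of vowels is not what conditions the rule; the final letter is.
"nebetsog" ends in -g. The stems ending in -g (tadeg → tadegob, kizag → kizagob) add -ob.
So nebetsog → nebetsogob.

nebetsogob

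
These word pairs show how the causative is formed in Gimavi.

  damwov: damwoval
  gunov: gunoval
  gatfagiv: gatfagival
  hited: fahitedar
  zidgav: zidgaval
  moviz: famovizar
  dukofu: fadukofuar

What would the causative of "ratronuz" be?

faratronuzar

gatfagiv and moviz both have last vowel 'i' yet inflect differently (gatfagival, famovizar), so the last vowel is not what conditions the rule; the final letter is.
"ratronuz" ends in -z. The one such stem in the data (moviz → famovizar) adds fa- … -ar around the stem, so the same rule applies.
The other pattern: stems ending in -v add -al.
So ratronuz → faratronuzar.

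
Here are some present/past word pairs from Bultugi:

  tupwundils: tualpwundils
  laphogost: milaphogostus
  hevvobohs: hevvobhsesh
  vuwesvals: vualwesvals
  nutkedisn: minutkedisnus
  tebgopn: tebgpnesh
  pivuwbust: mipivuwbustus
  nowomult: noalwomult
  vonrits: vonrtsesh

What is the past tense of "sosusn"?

misosusnus

"sosusn" has second-to-last letter 's'. The stems whose second-to-last letter is 's' (pivuwbust → mipivuwbustus, laphogost → milaphogostus, nutkedisn → minutkedisnus) add mi- … -us around the stem.
The other patterns: stems whose second-to-last letter is 'l' insert -al- after the first vowel; stems whose second-to-last letter is 'h', 'p' or 't' delete the last vowel and add -esh.
So sosusn → misosusnus.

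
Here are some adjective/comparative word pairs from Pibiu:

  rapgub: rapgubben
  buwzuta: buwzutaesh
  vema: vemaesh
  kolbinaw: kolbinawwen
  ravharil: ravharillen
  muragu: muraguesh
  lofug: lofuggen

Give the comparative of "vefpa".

kolbinaw and vema both have last vowel 'a' yet inflect differently (kolbinawwen, vemaesh), so the last vowel is not what conditions the rule; whether the stem ends in a vowel or a consonant is.
"vefpa" ends in a vowel. The stems ending in a vowel (vema → vemaesh, muragu → muraguesh, buwzuta → buwzutaesh) add -esh.
The other pattern: stems ending in a consonant double the final consonant and add -en.
So vefpa → vefpaesh.

vefpaesh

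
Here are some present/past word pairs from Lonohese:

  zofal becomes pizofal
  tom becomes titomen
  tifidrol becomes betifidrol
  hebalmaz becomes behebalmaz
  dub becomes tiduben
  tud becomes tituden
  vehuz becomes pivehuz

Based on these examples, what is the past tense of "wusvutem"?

bewusvutem

"wusvutem" has 3 vowels. The stems with 3 vowels (hebalmaz → behebalmaz, tifidrol → betifidrol) add the prefix be-.
So wusvutem → bewusvutem.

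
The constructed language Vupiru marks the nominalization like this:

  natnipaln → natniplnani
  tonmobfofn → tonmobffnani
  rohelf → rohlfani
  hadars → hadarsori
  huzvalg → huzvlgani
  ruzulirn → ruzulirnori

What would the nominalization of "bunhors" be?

bunhorsori

"bunhors" has second-to-last letter 'r'. The stems whose second-to-last letter is 'r' (ruzulirn → ruzulirnori, hadars → hadarsori) add -ori.
The other pattern: stems whose second-to-last letter is 'f' or 'l' delete the last vowel and add -ani.
So bunhors → bunhorsori.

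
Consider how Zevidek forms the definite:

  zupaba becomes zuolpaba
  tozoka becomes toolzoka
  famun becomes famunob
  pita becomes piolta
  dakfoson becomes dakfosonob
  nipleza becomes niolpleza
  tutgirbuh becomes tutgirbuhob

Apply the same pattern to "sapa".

tozoka and tutgirbuh both begin with t- yet inflect differently (toolzoka, tutgirbuhob), so the first letter is not what conditions the rule; the final letter is.
"sapa" ends in -a. The stems ending in -a (nipleza → niolpleza, zupaba → zuolpaba, tozoka → toolzoka) insert -ol- after the first vowel.
The other pattern: stems ending in -h or -n add -ob.
So sapa → saolpa.

saolpa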